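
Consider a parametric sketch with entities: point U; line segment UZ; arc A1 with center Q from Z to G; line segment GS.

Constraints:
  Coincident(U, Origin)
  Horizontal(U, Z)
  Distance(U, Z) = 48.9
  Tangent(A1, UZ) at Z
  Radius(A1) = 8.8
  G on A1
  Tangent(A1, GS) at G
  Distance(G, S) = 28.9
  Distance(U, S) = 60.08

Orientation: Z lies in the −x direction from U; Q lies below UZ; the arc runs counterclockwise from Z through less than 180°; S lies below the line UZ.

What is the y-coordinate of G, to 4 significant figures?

-12.21

Checks: |QG| = 8.800 ✓; ∠(QG, GS) = 90.00° ✓; |GS| = 28.90 ✓; |US| = 60.08 ✓.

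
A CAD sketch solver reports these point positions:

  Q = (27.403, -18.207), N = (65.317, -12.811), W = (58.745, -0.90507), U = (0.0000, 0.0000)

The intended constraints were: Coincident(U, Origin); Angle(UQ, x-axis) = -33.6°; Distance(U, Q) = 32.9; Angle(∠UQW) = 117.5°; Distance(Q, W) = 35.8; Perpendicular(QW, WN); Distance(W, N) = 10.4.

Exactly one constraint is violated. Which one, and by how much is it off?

Distance(W, N) = 10.4 — off by 3.20.

U = (0.00, 0.00) ✓; UQ at -33.60° ✓; |UQ| = 32.90 ✓; ∠UQW = 117.5° ✓; |QW| = 35.80 ✓; ∠(QW, WN) = 90.00° ✓; |WN| = 13.60 ✗.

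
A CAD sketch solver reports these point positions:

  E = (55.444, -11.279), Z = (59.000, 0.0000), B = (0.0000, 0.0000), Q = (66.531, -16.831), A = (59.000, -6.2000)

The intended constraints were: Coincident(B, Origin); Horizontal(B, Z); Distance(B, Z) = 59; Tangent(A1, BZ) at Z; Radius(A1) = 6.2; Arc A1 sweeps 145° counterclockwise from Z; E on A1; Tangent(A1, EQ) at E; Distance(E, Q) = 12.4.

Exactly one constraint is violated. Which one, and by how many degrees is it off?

Tangent(A1, EQ) at E — off by 8.40°.

B = (0.00, 0.00) ✓; B.y = 0.00, Z.y = 0.00 ✓; |BZ| = 59.00 ✓; ∠(AZ, ZB) = 90.00° ✓; |AZ| = 6.200 ✓; bearing(A→E) − bearing(A→Z) = 145.0° ✓; |AE| = 6.200 ✓; ∠(AE, EQ) = 81.60° ✗; |EQ| = 12.40 ✓.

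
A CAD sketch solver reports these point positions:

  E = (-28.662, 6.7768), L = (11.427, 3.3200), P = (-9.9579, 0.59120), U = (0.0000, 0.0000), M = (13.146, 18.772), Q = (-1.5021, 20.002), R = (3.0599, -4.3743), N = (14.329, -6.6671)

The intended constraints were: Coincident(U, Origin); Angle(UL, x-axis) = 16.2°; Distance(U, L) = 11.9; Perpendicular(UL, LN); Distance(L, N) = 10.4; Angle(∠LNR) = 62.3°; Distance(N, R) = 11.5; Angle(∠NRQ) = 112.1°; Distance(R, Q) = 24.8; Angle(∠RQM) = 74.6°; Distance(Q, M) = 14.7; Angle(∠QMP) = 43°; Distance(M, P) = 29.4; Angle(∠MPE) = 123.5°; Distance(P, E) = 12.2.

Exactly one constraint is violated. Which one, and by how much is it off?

Distance(P, E) = 12.2 — off by 7.50.

U = (0.00, 0.00) ✓; UL at 16.20° ✓; |UL| = 11.90 ✓; ∠(UL, LN) = 90.00° ✓; |LN| = 10.40 ✓; ∠LNR = 62.30° ✓; |NR| = 11.50 ✓; ∠NRQ = 112.1° ✓; |RQ| = 24.80 ✓; ∠RQM = 74.60° ✓; |QM| = 14.70 ✓; ∠QMP = 43.00° ✓; |MP| = 29.40 ✓; ∠MPE = 123.5° ✓; |PE| = 19.70 ✗.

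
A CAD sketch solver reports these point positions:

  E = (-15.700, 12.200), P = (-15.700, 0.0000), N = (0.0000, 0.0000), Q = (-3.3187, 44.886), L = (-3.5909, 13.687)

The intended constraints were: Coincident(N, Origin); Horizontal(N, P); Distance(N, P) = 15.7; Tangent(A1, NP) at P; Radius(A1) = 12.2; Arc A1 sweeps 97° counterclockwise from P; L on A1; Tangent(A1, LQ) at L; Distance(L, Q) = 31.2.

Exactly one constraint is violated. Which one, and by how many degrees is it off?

Tangent(A1, LQ) at L — off by 7.50°.

N = (0.00, 0.00) ✓; N.y = 0.00, P.y = 0.00 ✓; |NP| = 15.70 ✓; ∠(EP, PN) = 90.00° ✓; |EP| = 12.20 ✓; bearing(E→L) − bearing(E→P) = 97.00° ✓; |EL| = 12.20 ✓; ∠(EL, LQ) = 97.50° ✗; |LQ| = 31.20 ✓.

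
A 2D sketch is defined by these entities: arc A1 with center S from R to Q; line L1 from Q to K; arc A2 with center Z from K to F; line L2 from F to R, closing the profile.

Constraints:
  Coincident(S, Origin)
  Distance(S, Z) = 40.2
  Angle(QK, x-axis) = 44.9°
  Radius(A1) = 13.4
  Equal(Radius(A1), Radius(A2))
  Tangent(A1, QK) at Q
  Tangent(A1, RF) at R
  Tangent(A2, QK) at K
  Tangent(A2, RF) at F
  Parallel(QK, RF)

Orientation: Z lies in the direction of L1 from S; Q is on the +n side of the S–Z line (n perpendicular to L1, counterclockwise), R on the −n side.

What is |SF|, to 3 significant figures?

42.4

Tangency of A1 to both parallel lines with radius 13.4 puts Q and R at S ± 13.4·n: Q = (-9.46, 9.49), R = (9.46, -9.49). Equal radii place K and F the same way about Z: K = Z + 13.4·n = (19.0, 37.9), F = Z − 13.4·n = (37.9, 18.9). Then |SF| = |F − S| = 42.4.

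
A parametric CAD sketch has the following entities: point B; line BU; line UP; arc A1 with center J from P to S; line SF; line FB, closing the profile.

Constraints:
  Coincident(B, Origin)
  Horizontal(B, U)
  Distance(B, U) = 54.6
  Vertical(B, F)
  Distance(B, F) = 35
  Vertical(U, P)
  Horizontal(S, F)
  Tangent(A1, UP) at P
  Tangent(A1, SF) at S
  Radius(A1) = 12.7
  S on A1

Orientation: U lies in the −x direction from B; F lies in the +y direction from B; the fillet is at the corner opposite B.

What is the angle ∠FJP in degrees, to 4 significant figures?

163.1°

B is at the origin; B and U share the same y with |BU| = 54.6 and U on the −x side, so U = (-54.60, 0.000). B and F share the same x with |BF| = 35.0 and F on the +y side, so F = (0.000, 35.00). The virtual corner opposite B is at (-54.60, 35.00). A1 meets UP tangentially, so JP is at right angles to UP and A1 meets SF tangentially, so JS is at right angles to SF, with radius 12.7, so the center J sits 12.7 in from both sides at J = (-41.90, 22.30). That places the tangent points at P = (-54.60, 22.30) on UP and S = (-41.90, 35.00) on SF. Then cos ∠FJP = JF·JP / (|JF||JP|), giving 163.1°.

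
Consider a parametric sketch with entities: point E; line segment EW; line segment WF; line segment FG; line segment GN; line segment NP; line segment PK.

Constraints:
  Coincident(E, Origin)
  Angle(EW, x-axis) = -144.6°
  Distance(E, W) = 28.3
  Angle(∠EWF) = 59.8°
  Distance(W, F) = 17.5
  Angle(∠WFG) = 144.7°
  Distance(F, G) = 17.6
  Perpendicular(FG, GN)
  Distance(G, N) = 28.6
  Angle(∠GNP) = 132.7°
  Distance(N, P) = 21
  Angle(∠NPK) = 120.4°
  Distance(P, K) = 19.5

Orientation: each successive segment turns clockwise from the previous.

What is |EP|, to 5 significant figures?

22.962

E is at the origin; EW runs at -144.6° with length 28.3, so W = (-23.068, -16.394). ∠EWF = 59.8° gives WF at 95.200° from the x-axis; with |WF| = 17.5, F = (-24.654, 1.0343). ∠WFG = 144.7° gives FG at 59.900° from the x-axis; with |FG| = 17.6, G = (-15.828, 16.261). FG is perpendicular to GN, so GN runs at -30.100°; with |GN| = 28.6, N = (8.9157, 1.9178). ∠GNP = 132.7° gives NP at -77.400° from the x-axis; with |NP| = 21.0, P = (13.497, -18.576). Then |EP| = |P − E| = 22.962.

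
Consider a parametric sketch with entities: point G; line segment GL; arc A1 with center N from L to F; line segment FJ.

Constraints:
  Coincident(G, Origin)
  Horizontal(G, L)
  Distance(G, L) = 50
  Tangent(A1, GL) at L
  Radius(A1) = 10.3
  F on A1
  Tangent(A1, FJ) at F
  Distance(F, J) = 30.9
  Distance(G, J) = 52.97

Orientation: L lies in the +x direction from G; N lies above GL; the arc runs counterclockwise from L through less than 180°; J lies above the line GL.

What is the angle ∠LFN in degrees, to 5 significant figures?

22.458°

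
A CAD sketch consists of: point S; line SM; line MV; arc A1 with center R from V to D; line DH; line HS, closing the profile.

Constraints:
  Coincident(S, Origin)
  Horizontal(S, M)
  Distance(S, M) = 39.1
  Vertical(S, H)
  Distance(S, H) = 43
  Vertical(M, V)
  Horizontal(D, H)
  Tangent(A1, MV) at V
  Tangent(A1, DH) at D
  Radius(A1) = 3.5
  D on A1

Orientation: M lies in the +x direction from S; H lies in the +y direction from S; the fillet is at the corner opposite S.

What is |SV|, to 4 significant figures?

55.58

S is at the origin; S and M share the same y with |SM| = 39.1 and M on the +x side, so M = (39.10, 0.000). SH is vertical with |SH| = 43.0 and H on the +y side, so H = (0.000, 43.00). The virtual corner opposite S is at (39.10, 43.00). Tangency of A1 to MV means the radius RV is perpendicular to MV and the tangent condition forces RD to be normal to DH, with radius 3.5, so the center R sits 3.5 in from both sides at R = (35.60, 39.50). That places the tangent points at V = (39.10, 39.50) on MV and D = (35.60, 43.00) on DH. Then |SV| = |V − S| = 55.58.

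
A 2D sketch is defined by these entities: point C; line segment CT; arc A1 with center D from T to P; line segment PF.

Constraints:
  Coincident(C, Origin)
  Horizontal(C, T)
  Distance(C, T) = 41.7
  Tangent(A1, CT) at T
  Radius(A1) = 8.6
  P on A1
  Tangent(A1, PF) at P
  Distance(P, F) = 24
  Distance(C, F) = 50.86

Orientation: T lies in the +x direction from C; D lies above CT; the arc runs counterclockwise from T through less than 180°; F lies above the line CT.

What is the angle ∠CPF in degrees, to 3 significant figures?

76.3°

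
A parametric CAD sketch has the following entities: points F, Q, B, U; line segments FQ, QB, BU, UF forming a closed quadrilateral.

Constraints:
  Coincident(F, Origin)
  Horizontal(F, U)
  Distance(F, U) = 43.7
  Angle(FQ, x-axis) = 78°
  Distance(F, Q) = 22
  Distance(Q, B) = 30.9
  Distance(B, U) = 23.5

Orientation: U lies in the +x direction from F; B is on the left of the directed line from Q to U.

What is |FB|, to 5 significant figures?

41.745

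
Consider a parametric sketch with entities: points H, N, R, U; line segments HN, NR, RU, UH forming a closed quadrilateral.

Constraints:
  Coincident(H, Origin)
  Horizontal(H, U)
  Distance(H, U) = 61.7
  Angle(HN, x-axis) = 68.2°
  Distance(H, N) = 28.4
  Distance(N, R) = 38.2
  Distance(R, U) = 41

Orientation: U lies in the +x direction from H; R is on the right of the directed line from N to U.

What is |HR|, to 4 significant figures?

24.17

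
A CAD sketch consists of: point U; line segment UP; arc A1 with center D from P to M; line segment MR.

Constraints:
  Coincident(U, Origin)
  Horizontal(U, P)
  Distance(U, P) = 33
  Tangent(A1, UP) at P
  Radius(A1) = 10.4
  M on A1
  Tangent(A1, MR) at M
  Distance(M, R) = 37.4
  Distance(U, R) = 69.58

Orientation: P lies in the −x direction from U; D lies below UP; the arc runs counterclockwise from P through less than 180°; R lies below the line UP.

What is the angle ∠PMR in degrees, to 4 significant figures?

144.8°

U is at the origin; U and P share the same y with |UP| = 33.0 and P on the −x side, so P = (-33.00, 0.000). Since A1 is tangent to UP there, DP ⟂ UP, so D = P + (0, -10.4) = (-33.00, -10.40). Since DM ⟂ MR (tangency), |DR| = √(10.4² + 37.4²) = 38.82 regardless of where M sits on A1. So R lies on both circle(U, 69.58) and circle(D, 38.82); the below-UP intersection is R = (-55.39, -42.11). M is the foot of the tangent from R: M = (-42.79, -6.897).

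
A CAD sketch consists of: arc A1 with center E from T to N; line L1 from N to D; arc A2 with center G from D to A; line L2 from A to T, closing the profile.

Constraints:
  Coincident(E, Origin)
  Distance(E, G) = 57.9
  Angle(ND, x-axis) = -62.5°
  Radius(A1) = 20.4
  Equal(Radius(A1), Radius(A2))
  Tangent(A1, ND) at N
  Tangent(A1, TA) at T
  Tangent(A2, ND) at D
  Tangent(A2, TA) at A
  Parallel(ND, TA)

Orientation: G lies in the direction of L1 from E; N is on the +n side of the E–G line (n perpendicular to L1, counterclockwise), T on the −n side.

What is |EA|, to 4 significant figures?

61.39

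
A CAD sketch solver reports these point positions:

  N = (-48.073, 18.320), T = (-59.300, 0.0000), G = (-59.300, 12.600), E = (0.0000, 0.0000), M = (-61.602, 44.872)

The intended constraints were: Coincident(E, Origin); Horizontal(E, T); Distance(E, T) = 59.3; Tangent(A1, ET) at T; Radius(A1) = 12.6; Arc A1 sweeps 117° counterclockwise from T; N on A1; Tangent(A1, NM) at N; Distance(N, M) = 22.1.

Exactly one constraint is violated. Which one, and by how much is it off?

Distance(N, M) = 22.1 — off by 7.70.

E = (0.00, 0.00) ✓; E.y = 0.00, T.y = 0.00 ✓; |ET| = 59.30 ✓; ∠(GT, TE) = 90.00° ✓; |GT| = 12.60 ✓; bearing(G→N) − bearing(G→T) = 117.0° ✓; |GN| = 12.60 ✓; ∠(GN, NM) = 90.00° ✓; |NM| = 29.80 ✗.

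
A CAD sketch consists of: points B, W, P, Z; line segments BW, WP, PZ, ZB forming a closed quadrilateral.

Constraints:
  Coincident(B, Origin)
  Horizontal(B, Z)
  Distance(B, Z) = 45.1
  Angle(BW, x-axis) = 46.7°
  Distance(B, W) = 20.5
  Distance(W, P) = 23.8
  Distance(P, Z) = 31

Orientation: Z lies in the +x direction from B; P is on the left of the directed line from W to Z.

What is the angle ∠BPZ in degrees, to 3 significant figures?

71.4°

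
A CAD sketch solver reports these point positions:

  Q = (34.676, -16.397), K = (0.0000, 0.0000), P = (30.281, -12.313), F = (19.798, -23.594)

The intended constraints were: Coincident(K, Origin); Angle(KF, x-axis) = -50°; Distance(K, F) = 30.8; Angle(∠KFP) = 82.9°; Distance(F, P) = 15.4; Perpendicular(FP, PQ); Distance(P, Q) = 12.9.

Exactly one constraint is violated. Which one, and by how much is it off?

Distance(P, Q) = 12.9 — off by 6.90.

K = (0.00, 0.00) ✓; KF at -50.00° ✓; |KF| = 30.80 ✓; ∠KFP = 82.90° ✓; |FP| = 15.40 ✓; ∠(FP, PQ) = 90.00° ✓; |PQ| = 6.000 ✗.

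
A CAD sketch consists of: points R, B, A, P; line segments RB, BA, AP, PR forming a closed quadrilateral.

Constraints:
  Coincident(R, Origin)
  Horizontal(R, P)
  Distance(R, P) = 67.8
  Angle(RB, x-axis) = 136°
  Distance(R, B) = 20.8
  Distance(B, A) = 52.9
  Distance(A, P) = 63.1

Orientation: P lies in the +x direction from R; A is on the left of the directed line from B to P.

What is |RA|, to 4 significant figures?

54.34

Checks: RB at 136.0° ✓; |BA| = 52.90 ✓; |AP| = 63.10 ✓.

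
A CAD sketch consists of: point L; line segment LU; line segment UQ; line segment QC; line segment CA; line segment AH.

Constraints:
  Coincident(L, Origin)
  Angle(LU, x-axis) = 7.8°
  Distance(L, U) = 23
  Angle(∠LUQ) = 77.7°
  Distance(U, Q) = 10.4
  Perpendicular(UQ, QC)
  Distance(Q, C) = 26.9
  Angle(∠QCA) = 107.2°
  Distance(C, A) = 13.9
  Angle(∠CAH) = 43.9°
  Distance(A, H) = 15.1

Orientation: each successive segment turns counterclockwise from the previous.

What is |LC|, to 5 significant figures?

7.0612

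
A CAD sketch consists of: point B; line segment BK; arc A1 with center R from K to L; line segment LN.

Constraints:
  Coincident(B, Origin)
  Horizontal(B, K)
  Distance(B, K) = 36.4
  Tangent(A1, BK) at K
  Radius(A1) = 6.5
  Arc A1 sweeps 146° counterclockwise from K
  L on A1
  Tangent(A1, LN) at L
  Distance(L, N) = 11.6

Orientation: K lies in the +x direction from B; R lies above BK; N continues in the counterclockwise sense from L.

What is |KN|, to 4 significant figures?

19.32

B is at the origin; B and K share the same y with |BK| = 36.4 and K on the +x side, so K = (36.40, 0.000). The tangent condition forces RK to be normal to BK, so R = K + (0, 6.5) = (36.40, 6.500). On A1, K sits at bearing -90° from R; a 146° counterclockwise sweep puts L at bearing 56°, so L = R + 6.5·(cos 56°, sin 56°) = (40.03, 11.89). Since A1 is tangent to LN there, RL ⟂ LN, so LN runs along (−sin 56°, cos 56°); with |LN| = 11.6, N = (30.42, 18.38). Then |KN| = |N − K| = 19.32.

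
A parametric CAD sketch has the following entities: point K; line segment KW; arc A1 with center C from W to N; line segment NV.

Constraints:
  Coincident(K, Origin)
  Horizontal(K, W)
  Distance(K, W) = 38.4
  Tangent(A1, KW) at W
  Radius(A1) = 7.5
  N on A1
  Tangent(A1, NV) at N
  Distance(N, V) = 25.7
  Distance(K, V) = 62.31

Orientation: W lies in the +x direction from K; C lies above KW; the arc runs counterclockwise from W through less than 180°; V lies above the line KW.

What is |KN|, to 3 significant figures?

45.5

Checks: |CN| = 7.500 ✓; ∠(CN, NV) = 90.00° ✓; |NV| = 25.70 ✓; |KV| = 62.31 ✓.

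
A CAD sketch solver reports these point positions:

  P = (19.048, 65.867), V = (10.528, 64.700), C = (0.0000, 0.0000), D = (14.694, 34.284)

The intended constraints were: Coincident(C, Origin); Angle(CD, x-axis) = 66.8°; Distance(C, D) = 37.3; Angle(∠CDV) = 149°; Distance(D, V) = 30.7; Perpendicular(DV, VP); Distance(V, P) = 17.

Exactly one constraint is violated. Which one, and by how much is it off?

Distance(V, P) = 17 — off by 8.40.

C = (0.00, 0.00) ✓; CD at 66.80° ✓; |CD| = 37.30 ✓; ∠CDV = 149.0° ✓; |DV| = 30.70 ✓; ∠(DV, VP) = 90.00° ✓; |VP| = 8.600 ✗.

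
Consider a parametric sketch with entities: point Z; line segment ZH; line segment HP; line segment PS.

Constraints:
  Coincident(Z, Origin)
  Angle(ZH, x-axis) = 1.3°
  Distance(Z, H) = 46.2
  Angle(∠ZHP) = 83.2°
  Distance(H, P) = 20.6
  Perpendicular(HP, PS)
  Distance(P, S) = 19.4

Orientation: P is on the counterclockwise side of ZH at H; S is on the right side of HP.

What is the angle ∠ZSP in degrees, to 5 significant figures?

13.050°

∠ZHP = 83.2°, so HP runs at 1.3° + (180° − 83.2°) = 98.100° from the x-axis; with |HP| = 20.6, P = H + 20.6·(cos 98.100°, sin 98.100°) = (43.286, 21.443). HP is perpendicular to PS; with |PS| = 19.4 on the right of HP, S = P + 19.4·(0.99002, 0.14090) = (62.492, 24.176). Then cos ∠ZSP = SZ·SP / (|SZ||SP|), giving 13.050°.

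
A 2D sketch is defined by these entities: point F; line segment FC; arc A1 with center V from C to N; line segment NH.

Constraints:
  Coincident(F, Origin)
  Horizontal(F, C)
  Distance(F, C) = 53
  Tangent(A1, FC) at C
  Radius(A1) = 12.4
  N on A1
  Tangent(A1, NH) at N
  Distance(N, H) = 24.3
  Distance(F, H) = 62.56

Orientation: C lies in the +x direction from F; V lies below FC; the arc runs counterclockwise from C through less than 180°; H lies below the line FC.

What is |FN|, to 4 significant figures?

44.27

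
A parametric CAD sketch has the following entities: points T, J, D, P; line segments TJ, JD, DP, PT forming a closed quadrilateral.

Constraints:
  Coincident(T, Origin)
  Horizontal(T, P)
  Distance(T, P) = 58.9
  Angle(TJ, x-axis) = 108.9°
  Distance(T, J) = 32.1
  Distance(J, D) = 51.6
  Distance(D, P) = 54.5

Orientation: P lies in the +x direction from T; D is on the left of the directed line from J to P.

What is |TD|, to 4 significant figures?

62.42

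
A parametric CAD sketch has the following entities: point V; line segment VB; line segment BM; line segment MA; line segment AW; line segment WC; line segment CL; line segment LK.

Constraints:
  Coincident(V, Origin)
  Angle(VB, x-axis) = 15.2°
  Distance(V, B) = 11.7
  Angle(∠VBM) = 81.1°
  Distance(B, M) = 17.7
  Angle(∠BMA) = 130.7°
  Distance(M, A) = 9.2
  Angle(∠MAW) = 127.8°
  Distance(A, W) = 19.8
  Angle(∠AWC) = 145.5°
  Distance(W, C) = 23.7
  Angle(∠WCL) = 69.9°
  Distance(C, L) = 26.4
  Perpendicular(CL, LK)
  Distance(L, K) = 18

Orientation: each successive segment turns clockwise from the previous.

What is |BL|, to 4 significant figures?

20.34

V is at the origin; VB runs at 15.2° with length 11.7, so B = (11.29, 3.068). ∠VBM = 81.1° gives BM at -83.70° from the x-axis; with |BM| = 17.7, M = (13.23, -14.53). ∠BMA = 130.7° gives MA at -133.0° from the x-axis; with |MA| = 9.2, A = (6.959, -21.25). ∠MAW = 127.8° gives AW at 174.8° from the x-axis; with |AW| = 19.8, W = (-12.76, -19.46). ∠AWC = 145.5° gives WC at 140.3° from the x-axis; with |WC| = 23.7, C = (-30.99, -4.321). ∠WCL = 69.9° gives CL at 30.20° from the x-axis; with |CL| = 26.4, L = (-8.178, 8.959). Then |BL| = |L − B| = 20.34.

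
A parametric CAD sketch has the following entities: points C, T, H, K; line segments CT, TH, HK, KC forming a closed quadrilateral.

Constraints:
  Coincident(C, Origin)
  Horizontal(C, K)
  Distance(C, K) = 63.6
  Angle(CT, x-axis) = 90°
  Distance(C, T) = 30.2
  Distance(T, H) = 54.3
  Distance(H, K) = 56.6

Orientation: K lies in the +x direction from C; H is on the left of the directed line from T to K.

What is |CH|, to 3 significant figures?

73.0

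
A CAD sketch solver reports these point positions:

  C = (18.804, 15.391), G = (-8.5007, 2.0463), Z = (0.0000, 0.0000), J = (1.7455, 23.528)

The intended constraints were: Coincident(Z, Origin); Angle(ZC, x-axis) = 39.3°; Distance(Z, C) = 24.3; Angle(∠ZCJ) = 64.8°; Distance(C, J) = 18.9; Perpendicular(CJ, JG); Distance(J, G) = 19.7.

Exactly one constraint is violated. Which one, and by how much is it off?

Distance(J, G) = 19.7 — off by 4.10.

Z = (0.00, 0.00) ✓; ZC at 39.30° ✓; |ZC| = 24.30 ✓; ∠ZCJ = 64.80° ✓; |CJ| = 18.90 ✓; ∠(CJ, JG) = 90.00° ✓; |JG| = 23.80 ✗.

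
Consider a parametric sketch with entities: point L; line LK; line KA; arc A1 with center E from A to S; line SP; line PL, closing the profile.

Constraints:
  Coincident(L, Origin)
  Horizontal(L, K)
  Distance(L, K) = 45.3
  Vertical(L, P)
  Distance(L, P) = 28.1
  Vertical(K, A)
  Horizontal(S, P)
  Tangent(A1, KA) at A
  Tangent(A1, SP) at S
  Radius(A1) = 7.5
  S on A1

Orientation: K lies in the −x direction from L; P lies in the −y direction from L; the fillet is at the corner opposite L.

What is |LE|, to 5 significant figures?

43.049

L is at the origin; LK is horizontal with |LK| = 45.3 and K on the −x side, so K = (-45.300, 0.0000). LP is vertical with |LP| = 28.1 and P on the −y side, so P = (0.0000, -28.100). The virtual corner opposite L is at (-45.300, -28.100). The tangent condition forces EA to be normal to KA and the tangent condition forces ES to be normal to SP, with radius 7.5, so the center E sits 7.5 in from both sides at E = (-37.800, -20.600). Then |LE| = |E − L| = 43.049.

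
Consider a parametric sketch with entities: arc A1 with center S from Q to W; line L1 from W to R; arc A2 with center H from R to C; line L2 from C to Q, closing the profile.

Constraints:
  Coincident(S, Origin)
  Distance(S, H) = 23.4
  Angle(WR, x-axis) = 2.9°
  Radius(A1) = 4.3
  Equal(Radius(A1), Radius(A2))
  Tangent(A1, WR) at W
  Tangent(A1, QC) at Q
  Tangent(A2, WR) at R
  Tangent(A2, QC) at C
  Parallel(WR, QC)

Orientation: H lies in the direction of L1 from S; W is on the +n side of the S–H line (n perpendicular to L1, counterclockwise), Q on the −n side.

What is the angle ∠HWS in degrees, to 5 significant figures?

79.587°

S is at the origin and H lies 23.4 along u from S, so H = 23.4·u = (23.370, 1.1839). Tangency of A1 to both parallel lines with radius 4.3 puts W and Q at S ± 4.3·n: W = (-0.21755, 4.2945), Q = (0.21755, -4.2945). Then cos ∠HWS = WH·WS / (|WH||WS|), giving 79.587°.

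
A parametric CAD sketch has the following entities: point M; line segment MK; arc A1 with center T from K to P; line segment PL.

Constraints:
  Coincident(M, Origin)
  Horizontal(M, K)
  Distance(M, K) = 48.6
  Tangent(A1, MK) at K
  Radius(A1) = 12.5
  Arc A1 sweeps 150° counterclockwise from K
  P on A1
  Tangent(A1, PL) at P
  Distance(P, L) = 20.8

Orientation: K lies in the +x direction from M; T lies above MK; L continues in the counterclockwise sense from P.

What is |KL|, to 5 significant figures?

35.718

On A1, K sits at bearing -90° from T; a 150° counterclockwise sweep puts P at bearing 60°, so P = T + 12.5·(cos 60°, sin 60°) = (54.850, 23.325). A1 meets PL tangentially, so TP is at right angles to PL, so PL runs along (−sin 60°, cos 60°); with |PL| = 20.8, L = (36.837, 33.725). Then |KL| = |L − K| = 35.718.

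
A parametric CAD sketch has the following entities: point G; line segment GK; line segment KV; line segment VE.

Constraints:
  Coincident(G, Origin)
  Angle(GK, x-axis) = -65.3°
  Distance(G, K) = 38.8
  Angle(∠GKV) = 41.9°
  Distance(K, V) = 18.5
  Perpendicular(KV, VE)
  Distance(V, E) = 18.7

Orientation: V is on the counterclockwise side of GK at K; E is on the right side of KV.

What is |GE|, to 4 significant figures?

45.80

∠GKV = 41.9°, so KV runs at -65.3° + (180° − 41.9°) = 72.80° from the x-axis; with |KV| = 18.5, V = K + 18.5·(cos 72.80°, sin 72.80°) = (21.68, -17.58). KV ⟂ VE; with |VE| = 18.7 on the right of KV, E = V + 18.7·(0.9553, -0.2957) = (39.55, -23.11). Then |GE| = |E − G| = 45.80.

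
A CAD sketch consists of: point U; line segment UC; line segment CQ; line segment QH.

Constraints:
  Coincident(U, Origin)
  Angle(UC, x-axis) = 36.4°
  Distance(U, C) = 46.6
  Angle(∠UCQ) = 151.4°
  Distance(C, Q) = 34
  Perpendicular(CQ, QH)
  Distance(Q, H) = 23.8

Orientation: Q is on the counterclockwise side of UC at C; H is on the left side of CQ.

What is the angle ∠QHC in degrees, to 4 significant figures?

55.01°

U is at the origin; UC runs at 36.4° with length 46.6, so C = 46.6·(cos 36.4°, sin 36.4°) = (37.51, 27.65). ∠UCQ = 151.4°, so CQ runs at 36.4° + (180° − 151.4°) = 65.00° from the x-axis; with |CQ| = 34.0, Q = C + 34.0·(cos 65.00°, sin 65.00°) = (51.88, 58.47). CQ ⟂ QH; with |QH| = 23.8 on the left of CQ, H = Q + 23.8·(-0.9063, 0.4226) = (30.31, 68.53). Then cos ∠QHC = HQ·HC / (|HQ||HC|), giving 55.01°.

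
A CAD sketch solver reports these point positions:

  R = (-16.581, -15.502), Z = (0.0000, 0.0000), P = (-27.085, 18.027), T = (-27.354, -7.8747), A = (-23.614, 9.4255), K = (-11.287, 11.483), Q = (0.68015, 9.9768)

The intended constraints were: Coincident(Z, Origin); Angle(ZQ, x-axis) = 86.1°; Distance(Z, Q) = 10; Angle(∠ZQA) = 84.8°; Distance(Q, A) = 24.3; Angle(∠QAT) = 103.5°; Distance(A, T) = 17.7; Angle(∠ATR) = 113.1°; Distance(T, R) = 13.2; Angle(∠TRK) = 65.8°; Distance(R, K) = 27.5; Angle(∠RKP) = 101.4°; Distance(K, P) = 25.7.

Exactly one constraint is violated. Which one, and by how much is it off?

Distance(K, P) = 25.7 — off by 8.60.

Z = (0.00, 0.00) ✓; ZQ at 86.10° ✓; |ZQ| = 10.00 ✓; ∠ZQA = 84.80° ✓; |QA| = 24.30 ✓; ∠QAT = 103.5° ✓; |AT| = 17.70 ✓; ∠ATR = 113.1° ✓; |TR| = 13.20 ✓; ∠TRK = 65.80° ✓; |RK| = 27.50 ✓; ∠RKP = 101.4° ✓; |KP| = 17.10 ✗.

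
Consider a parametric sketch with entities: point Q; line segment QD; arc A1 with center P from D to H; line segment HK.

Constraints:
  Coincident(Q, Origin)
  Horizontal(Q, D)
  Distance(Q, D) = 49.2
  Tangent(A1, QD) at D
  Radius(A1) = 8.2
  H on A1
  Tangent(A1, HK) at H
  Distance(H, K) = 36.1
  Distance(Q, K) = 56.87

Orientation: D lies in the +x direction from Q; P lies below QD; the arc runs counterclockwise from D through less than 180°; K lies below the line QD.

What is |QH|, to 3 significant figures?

41.7

Q is at the origin; QD is horizontal with |QD| = 49.2 and D on the +x side, so D = (49.2, 0.00). The tangent condition forces PD to be normal to QD, so P = D + (0, -8.2) = (49.2, -8.20). Since PH ⟂ HK (tangency), |PK| = √(8.2² + 36.1²) = 37.0 regardless of where H sits on A1. So K lies on both circle(Q, 56.87) and circle(P, 37.0); the below-QD intersection is K = (37.0, -43.2). H is the foot of the tangent from K: H = (41.1, -7.29).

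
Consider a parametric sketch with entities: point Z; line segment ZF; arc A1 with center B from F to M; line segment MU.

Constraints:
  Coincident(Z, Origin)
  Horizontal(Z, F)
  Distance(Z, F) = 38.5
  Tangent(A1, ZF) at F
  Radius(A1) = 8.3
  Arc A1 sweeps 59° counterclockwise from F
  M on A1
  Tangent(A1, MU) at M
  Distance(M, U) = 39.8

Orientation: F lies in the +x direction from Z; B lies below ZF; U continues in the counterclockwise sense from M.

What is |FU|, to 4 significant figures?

47.09

Z is at the origin; Z and F share the same y with |ZF| = 38.5 and F on the +x side, so F = (38.50, 0.000). Since A1 is tangent to ZF there, BF ⟂ ZF, so B = F + (0, -8.3) = (38.50, -8.300). On A1, F sits at bearing 90° from B; a 59° counterclockwise sweep puts M at bearing 149°, so M = B + 8.3·(cos 149°, sin 149°) = (31.39, -4.025). Since A1 is tangent to MU there, BM ⟂ MU, so MU runs along (−sin 149°, cos 149°); with |MU| = 39.8, U = (10.89, -38.14). Then |FU| = |U − F| = 47.09.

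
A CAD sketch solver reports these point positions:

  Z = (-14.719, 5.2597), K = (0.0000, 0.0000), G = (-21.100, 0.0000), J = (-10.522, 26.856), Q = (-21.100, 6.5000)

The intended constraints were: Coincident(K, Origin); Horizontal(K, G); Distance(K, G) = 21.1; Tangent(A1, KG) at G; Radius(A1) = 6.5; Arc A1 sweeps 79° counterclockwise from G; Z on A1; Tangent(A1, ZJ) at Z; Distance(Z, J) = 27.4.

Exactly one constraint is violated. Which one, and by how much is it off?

Distance(Z, J) = 27.4 — off by 5.40.

K = (0.00, 0.00) ✓; K.y = 0.00, G.y = 0.00 ✓; |KG| = 21.10 ✓; ∠(QG, GK) = 90.00° ✓; |QG| = 6.500 ✓; bearing(Q→Z) − bearing(Q→G) = 79.00° ✓; |QZ| = 6.500 ✓; ∠(QZ, ZJ) = 90.00° ✓; |ZJ| = 22.00 ✗.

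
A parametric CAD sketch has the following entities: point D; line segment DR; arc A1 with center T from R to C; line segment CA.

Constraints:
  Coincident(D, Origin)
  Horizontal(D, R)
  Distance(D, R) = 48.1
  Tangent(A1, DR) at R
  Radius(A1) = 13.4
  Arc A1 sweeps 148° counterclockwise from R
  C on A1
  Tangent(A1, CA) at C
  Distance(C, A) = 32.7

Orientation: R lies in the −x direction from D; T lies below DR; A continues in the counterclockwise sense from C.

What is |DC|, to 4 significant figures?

60.50

D is at the origin; DR is horizontal with |DR| = 48.1 and R on the −x side, so R = (-48.10, 0.000). Since A1 is tangent to DR there, TR ⟂ DR, so T = R + (0, -13.4) = (-48.10, -13.40). On A1, R sits at bearing 90° from T; a 148° counterclockwise sweep puts C at bearing 238°, so C = T + 13.4·(cos 238°, sin 238°) = (-55.20, -24.76). Then |DC| = |C − D| = 60.50.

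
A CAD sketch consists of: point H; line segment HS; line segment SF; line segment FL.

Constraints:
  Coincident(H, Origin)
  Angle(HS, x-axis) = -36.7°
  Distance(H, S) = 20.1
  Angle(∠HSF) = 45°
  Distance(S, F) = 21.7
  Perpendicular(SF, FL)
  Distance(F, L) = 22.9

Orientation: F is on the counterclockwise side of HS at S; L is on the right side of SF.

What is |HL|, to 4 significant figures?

37.86

H is at the origin; HS runs at -36.7° with length 20.1, so S = 20.1·(cos -36.7°, sin -36.7°) = (16.12, -12.01). ∠HSF = 45.0°, so SF runs at -36.7° + (180° − 45.0°) = 98.30° from the x-axis; with |SF| = 21.7, F = S + 21.7·(cos 98.30°, sin 98.30°) = (12.98, 9.460). The perpendicularity gives FL at right angles to SF; with |FL| = 22.9 on the right of SF, L = F + 22.9·(0.9895, 0.1444) = (35.64, 12.77). Then |HL| = |L − H| = 37.86.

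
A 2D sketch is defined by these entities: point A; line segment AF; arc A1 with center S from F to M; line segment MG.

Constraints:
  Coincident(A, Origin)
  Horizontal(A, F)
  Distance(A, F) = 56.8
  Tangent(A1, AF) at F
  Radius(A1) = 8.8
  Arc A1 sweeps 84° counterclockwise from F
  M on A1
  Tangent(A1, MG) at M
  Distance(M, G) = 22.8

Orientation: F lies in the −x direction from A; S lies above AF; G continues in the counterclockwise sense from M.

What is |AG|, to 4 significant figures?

54.94

A is at the origin; AF is horizontal with |AF| = 56.8 and F on the −x side, so F = (-56.80, 0.000). Tangency of A1 to AF means the radius SF is perpendicular to AF, so S = F + (0, 8.8) = (-56.80, 8.800). On A1, F sits at bearing -90° from S; an 84° counterclockwise sweep puts M at bearing -6°, so M = S + 8.8·(cos -6°, sin -6°) = (-48.05, 7.880). A1 meets MG tangentially, so SM is at right angles to MG, so MG runs along (−sin -6°, cos -6°); with |MG| = 22.8, G = (-45.66, 30.56). Then |AG| = |G − A| = 54.94.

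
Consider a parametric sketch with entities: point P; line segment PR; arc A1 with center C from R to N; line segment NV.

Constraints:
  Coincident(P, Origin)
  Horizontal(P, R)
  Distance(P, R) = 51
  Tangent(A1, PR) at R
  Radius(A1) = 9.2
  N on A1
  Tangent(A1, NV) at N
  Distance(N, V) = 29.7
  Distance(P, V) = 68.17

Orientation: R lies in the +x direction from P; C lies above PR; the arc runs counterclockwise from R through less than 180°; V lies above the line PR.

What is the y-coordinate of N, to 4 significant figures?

10.71

P is at the origin; PR is horizontal with |PR| = 51.0 and R on the +x side, so R = (51.00, 0.000). The tangent condition forces CR to be normal to PR, so C = R + (0, 9.2) = (51.00, 9.200). Since CN ⟂ NV (tangency), |CV| = √(9.2² + 29.7²) = 31.09 regardless of where N sits on A1. So V lies on both circle(P, 68.17) and circle(C, 31.09); the above-PR intersection is V = (55.20, 40.01). N is the foot of the tangent from V: N = (60.07, 10.71).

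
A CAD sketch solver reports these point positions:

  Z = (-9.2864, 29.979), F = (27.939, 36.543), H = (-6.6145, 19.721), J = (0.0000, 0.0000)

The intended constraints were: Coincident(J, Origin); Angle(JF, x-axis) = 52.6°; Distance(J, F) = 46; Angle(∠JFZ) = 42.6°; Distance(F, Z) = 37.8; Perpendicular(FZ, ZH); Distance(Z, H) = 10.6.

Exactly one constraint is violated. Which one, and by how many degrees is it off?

Perpendicular(FZ, ZH) — off by 4.60°.

J = (0.00, 0.00) ✓; JF at 52.60° ✓; |JF| = 46.00 ✓; ∠JFZ = 42.60° ✓; |FZ| = 37.80 ✓; ∠(FZ, ZH) = 94.60° ✗; |ZH| = 10.60 ✓.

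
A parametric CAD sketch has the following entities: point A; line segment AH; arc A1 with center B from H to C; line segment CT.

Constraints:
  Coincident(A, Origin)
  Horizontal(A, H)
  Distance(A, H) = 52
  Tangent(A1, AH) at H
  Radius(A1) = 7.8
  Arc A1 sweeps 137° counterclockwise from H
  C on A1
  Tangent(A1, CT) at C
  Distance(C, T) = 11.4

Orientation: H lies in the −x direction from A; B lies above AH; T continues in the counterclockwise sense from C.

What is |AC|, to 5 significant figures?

48.595

A is at the origin; A and H share the same y with |AH| = 52.0 and H on the −x side, so H = (-52.000, 0.0000). The tangent condition forces BH to be normal to AH, so B = H + (0, 7.8) = (-52.000, 7.8000). On A1, H sits at bearing -90° from B; a 137° counterclockwise sweep puts C at bearing 47°, so C = B + 7.8·(cos 47°, sin 47°) = (-46.680, 13.505). Then |AC| = |C − A| = 48.595.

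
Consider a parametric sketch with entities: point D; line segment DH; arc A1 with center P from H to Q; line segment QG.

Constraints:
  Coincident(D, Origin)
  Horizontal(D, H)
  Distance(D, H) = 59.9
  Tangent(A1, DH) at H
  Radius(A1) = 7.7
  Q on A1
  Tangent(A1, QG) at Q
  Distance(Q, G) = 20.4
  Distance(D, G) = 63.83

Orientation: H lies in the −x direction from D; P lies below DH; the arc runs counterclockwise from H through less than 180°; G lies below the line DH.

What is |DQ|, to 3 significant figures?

67.6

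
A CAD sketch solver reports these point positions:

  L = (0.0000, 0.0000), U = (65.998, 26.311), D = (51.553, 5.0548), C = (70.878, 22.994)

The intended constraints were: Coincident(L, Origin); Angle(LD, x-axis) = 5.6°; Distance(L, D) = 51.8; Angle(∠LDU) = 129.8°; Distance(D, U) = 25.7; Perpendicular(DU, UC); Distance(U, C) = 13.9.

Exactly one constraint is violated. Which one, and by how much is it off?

Distance(U, C) = 13.9 — off by 8.00.

L = (0.00, 0.00) ✓; LD at 5.600° ✓; |LD| = 51.80 ✓; ∠LDU = 129.8° ✓; |DU| = 25.70 ✓; ∠(DU, UC) = 90.01° ✓; |UC| = 5.901 ✗.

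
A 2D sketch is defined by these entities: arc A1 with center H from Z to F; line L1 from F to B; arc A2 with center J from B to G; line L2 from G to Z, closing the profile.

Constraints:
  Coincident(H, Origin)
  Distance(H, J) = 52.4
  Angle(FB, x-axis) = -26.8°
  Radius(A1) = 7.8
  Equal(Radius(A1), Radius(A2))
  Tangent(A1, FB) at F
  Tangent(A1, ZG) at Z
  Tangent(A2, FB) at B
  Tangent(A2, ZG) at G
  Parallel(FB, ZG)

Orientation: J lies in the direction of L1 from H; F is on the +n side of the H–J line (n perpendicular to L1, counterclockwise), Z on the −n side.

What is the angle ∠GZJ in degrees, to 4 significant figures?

8.467°

Tangency of A1 to both parallel lines with radius 7.8 puts F and Z at H ± 7.8·n: F = (3.517, 6.962), Z = (-3.517, -6.962). Equal radii place B and G the same way about J: B = J + 7.8·n = (50.29, -16.66), G = J − 7.8·n = (43.25, -30.59). Then cos ∠GZJ = ZG·ZJ / (|ZG||ZJ|), giving 8.467°.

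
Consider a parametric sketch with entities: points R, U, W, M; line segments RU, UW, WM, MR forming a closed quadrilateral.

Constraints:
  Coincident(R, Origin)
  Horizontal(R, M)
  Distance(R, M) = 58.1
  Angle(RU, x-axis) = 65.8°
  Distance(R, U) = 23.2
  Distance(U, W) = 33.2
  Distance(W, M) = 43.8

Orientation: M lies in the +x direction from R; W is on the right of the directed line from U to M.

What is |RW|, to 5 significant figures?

19.518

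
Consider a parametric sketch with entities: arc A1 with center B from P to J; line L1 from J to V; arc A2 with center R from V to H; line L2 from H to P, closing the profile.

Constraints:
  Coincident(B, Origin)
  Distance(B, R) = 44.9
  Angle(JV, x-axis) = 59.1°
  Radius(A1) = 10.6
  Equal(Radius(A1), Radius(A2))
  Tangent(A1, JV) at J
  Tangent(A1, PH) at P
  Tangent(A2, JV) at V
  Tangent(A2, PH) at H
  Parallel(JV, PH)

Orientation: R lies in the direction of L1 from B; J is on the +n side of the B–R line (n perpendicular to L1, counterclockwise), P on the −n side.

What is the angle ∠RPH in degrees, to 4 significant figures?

13.28°

Tangency of A1 to both parallel lines with radius 10.6 puts J and P at B ± 10.6·n: J = (-9.095, 5.444), P = (9.095, -5.444). Equal radii place V and H the same way about R: V = R + 10.6·n = (13.96, 43.97), H = R − 10.6·n = (32.15, 33.08). Then cos ∠RPH = PR·PH / (|PR||PH|), giving 13.28°.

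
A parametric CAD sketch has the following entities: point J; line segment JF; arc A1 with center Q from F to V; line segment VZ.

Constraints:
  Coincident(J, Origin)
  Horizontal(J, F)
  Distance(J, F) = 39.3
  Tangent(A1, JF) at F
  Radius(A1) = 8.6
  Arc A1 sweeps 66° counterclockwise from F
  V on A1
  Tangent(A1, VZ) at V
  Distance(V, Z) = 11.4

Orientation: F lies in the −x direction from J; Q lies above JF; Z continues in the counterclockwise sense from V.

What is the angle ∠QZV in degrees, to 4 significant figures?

37.03°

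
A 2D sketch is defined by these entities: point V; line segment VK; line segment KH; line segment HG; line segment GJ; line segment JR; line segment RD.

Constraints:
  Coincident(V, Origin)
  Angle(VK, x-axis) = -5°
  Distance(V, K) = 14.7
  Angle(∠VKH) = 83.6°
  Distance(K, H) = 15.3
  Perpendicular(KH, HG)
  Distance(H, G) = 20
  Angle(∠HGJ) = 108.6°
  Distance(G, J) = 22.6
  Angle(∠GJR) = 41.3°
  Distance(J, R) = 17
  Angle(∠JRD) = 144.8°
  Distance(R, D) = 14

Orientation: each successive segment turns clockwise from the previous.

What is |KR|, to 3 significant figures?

12.7

V is at the origin; VK runs at -5.0° with length 14.7, so K = (14.6, -1.28). ∠VKH = 83.6° gives KH at -101° from the x-axis; with |KH| = 15.3, H = (11.6, -16.3). KH is perpendicular to HG, so HG runs at 169°; with |HG| = 20.0, G = (-7.99, -12.3). ∠HGJ = 108.6° gives GJ at 97.2° from the x-axis; with |GJ| = 22.6, J = (-10.8, 10.1). ∠GJR = 41.3° gives JR at -41.5° from the x-axis; with |JR| = 17.0, R = (1.91, -1.17). Then |KR| = |R − K| = 12.7.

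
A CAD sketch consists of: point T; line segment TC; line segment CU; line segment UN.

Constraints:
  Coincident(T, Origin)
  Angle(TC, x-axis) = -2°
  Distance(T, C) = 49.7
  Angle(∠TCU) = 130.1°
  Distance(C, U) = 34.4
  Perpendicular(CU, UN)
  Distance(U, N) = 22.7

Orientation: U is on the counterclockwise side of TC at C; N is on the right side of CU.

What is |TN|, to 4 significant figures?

89.98

∠TCU = 130.1°, so CU runs at -2.0° + (180° − 130.1°) = 47.90° from the x-axis; with |CU| = 34.4, U = C + 34.4·(cos 47.90°, sin 47.90°) = (72.73, 23.79). CU is perpendicular to UN; with |UN| = 22.7 on the right of CU, N = U + 22.7·(0.7420, -0.6704) = (89.58, 8.571). Then |TN| = |N − T| = 89.98.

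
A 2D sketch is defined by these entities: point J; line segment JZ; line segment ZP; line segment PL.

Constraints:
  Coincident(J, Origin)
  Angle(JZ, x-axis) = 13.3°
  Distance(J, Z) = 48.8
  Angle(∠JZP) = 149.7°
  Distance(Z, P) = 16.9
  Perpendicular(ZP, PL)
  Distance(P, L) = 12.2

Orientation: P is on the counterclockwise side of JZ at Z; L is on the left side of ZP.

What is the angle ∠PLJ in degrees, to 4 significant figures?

101.9°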